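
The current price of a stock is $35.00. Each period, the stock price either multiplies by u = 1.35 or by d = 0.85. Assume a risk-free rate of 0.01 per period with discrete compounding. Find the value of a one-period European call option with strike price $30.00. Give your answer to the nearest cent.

$5.47

Risk-neutral probability p = (1 + 0.01 − 0.85)/(1.35 − 0.85) = 0.1600/0.5000 = 0.3200
Terminal stock prices: S_u = 47.25, S_d = 29.75
Terminal payoffs (S − K): max(17.25, 0) = 17.25, max(-0.25, 0) = 0
Node 0 (S = 35): V_0 = 1/1.01·[0.3200·17.2500 + 0.6800·0.0000] = 5.4653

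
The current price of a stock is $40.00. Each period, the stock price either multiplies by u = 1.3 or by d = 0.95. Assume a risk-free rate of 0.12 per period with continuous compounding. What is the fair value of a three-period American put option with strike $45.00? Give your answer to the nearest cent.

Risk-neutral probability p = (e^0.12 − 0.95)/(1.3 − 0.95) = 0.1775/0.3500 = 0.5071
Terminal stock prices: S_uuu = 87.88, S_uud = 64.22, S_udd = 46.93, S_ddd = 34.29
Terminal payoffs (K − S): max(-42.88, 0) = 0, max(-19.22, 0) = 0, max(-1.93, 0) = 0, max(10.71, 0) = 10.71
Node uu (S = 67.6): continuation = e^(−0.12)·[0.5071·0.0000 + 0.4929·0.0000] = 0.0000; exercise value = 0.0000 ≤ continuation, so V_uu = 0.0000
Node ud (S = 49.4): continuation = e^(−0.12)·[0.5071·0.0000 + 0.4929·0.0000] = 0.0000; exercise value = 0.0000 ≤ continuation, so V_ud = 0.0000
Node dd (S = 36.1): continuation = e^(−0.12)·[0.5071·0.0000 + 0.4929·10.7050] = 4.6795; exercise value = 8.9000 > continuation, so V_dd = 8.9000 (exercise)
Node u (S = 52): continuation = e^(−0.12)·[0.5071·0.0000 + 0.4929·0.0000] = 0.0000; exercise value = 0.0000 ≤ continuation, so V_u = 0.0000
Node d (S = 38): continuation = e^(−0.12)·[0.5071·0.0000 + 0.4929·8.9000] = 3.8905; exercise value = 7.0000 > continuation, so V_d = 7.0000 (exercise)
Node 0 (S = 40): continuation = e^(−0.12)·[0.5071·0.0000 + 0.4929·7.0000] = 3.0599; exercise value = 5.0000 > continuation, so V_0 = 5.0000 (exercise)

$5.00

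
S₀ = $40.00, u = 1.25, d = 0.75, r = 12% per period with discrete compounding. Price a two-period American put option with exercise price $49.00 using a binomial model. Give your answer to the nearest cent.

Risk-neutral probability p = (1 + 0.12 − 0.75)/(1.25 − 0.75) = 0.3700/0.5000 = 0.7400
Terminal stock prices: S_uu = 62.5, S_ud = 37.5, S_dd = 22.5
Terminal payoffs (K − S): max(-13.5, 0) = 0, max(11.5, 0) = 11.5, max(26.5, 0) = 26.5
Node u (S = 50): continuation = 1/1.12·[0.7400·0.0000 + 0.2600·11.5000] = 2.6696; exercise value = 0.0000 ≤ continuation, so V_u = 2.6696
Node d (S = 30): continuation = 1/1.12·[0.7400·11.5000 + 0.2600·26.5000] = 13.7500; exercise value = 19.0000 > continuation, so V_d = 19.0000 (exercise)
Node 0 (S = 40): continuation = 1/1.12·[0.7400·2.6696 + 0.2600·19.0000] = 6.1746; exercise value = 9.0000 > continuation, so V_0 = 9.0000 (exercise)

$9.00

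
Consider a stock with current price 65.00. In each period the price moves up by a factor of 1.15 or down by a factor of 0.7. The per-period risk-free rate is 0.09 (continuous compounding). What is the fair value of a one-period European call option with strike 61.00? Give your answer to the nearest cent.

Risk-neutral probability p = (e^0.09 − 0.7)/(1.15 − 0.7) = 0.3942/0.4500 = 0.8759
Terminal stock prices: S_u = 74.75, S_d = 45.5
Terminal payoffs (S − K): max(13.75, 0) = 13.75, max(-15.5, 0) = 0
Node 0 (S = 65): V_0 = e^(−0.09)·[0.8759·13.7500 + 0.1241·0.0000] = 11.0076

11.01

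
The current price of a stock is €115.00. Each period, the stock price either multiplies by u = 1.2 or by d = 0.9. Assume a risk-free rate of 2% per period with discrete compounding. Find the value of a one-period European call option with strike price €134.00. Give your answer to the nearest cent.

€1.57

Risk-neutral probability p = (1 + 0.02 − 0.9)/(1.2 − 0.9) = 0.1200/0.3000 = 0.4000
Terminal stock prices: S_u = 138, S_d = 103.5
Terminal payoffs (S − K): max(4, 0) = 4, max(-30.5, 0) = 0
Node 0 (S = 115): V_0 = 1/1.02·[0.4000·4.0000 + 0.6000·0.0000] = 1.5686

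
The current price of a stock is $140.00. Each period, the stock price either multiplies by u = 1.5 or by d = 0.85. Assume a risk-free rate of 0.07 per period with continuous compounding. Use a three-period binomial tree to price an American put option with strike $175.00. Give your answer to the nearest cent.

Risk-neutral probability p = (e^0.07 − 0.85)/(1.5 − 0.85) = 0.2225/0.6500 = 0.3423
Terminal stock prices: S_uuu = 472.5, S_uud = 267.8, S_udd = 151.7, S_ddd = 85.98
Terminal payoffs (K − S): max(-297.5, 0) = 0, max(-92.75, 0) = 0, max(23.28, 0) = 23.28, max(89.02, 0) = 89.02
Node uu (S = 315): continuation = e^(−0.07)·[0.3423·0.0000 + 0.6577·0.0000] = 0.0000; exercise value = 0.0000 ≤ continuation, so V_uu = 0.0000
Node ud (S = 178.5): continuation = e^(−0.07)·[0.3423·0.0000 + 0.6577·23.2750] = 14.2726; exercise value = 0.0000 ≤ continuation, so V_ud = 14.2726
Node dd (S = 101.1): continuation = e^(−0.07)·[0.3423·23.2750 + 0.6577·89.0225] = 62.0189; exercise value = 73.8500 > continuation, so V_dd = 73.8500 (exercise)
Node u (S = 210): continuation = e^(−0.07)·[0.3423·0.0000 + 0.6577·14.2726] = 8.7522; exercise value = 0.0000 ≤ continuation, so V_u = 8.7522
Node d (S = 119): continuation = e^(−0.07)·[0.3423·14.2726 + 0.6577·73.8500] = 49.8415; exercise value = 56.0000 > continuation, so V_d = 56.0000 (exercise)
Node 0 (S = 140): continuation = e^(−0.07)·[0.3423·8.7522 + 0.6577·56.0000] = 37.1336; exercise value = 35.0000 ≤ continuation, so V_0 = 37.1336

$37.13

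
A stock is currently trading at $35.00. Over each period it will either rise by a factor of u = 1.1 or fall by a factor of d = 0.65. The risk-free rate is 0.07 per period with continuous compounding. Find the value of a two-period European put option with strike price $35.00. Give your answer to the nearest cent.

Risk-neutral probability p = (e^0.07 − 0.65)/(1.1 − 0.65) = 0.4225/0.4500 = 0.9389
Terminal stock prices: S_uu = 42.35, S_ud = 25.03, S_dd = 14.79
Terminal payoffs (K − S): max(-7.35, 0) = 0, max(9.975, 0) = 9.975, max(20.21, 0) = 20.21
Node u (S = 38.5): V_u = e^(−0.07)·[0.9389·0.0000 + 0.0611·9.9750] = 0.5682
Node d (S = 22.75): V_d = e^(−0.07)·[0.9389·9.9750 + 0.0611·20.2125] = 9.8838
Node 0 (S = 35): V_0 = e^(−0.07)·[0.9389·0.5682 + 0.0611·9.8838] = 1.0604

$1.06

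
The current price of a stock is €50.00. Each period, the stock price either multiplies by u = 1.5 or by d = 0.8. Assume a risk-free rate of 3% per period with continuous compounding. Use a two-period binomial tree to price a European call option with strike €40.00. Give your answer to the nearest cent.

Risk-neutral probability p = (e^0.03 − 0.8)/(1.5 − 0.8) = 0.2305/0.7000 = 0.3292
Terminal stock prices: S_uu = 112.5, S_ud = 60, S_dd = 32
Terminal payoffs (S − K): max(72.5, 0) = 72.5, max(20, 0) = 20, max(-8, 0) = 0
Node u (S = 75): V_u = e^(−0.03)·[0.3292·72.5000 + 0.6708·20.0000] = 36.1822
Node d (S = 40): V_d = e^(−0.03)·[0.3292·20.0000 + 0.6708·0.0000] = 6.3898
Node 0 (S = 50): V_0 = e^(−0.03)·[0.3292·36.1822 + 0.6708·6.3898] = 15.7194

€15.72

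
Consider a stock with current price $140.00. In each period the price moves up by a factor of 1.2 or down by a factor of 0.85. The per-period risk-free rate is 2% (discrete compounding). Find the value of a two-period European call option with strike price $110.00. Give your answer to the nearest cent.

Risk-neutral probability p = (1 + 0.02 − 0.85)/(1.2 − 0.85) = 0.1700/0.3500 = 0.4857
Terminal stock prices: S_uu = 201.6, S_ud = 142.8, S_dd = 101.1
Terminal payoffs (S − K): max(91.6, 0) = 91.6, max(32.8, 0) = 32.8, max(-8.85, 0) = 0
Node u (S = 168): V_u = 1/1.02·[0.4857·91.6000 + 0.5143·32.8000] = 60.1569
Node d (S = 119): V_d = 1/1.02·[0.4857·32.8000 + 0.5143·0.0000] = 15.6190
Node 0 (S = 140): V_0 = 1/1.02·[0.4857·60.1569 + 0.5143·15.6190] = 36.5213

$36.52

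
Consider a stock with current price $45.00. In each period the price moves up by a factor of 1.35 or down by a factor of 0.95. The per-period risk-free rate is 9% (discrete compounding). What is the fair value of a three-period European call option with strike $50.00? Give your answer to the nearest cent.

Risk-neutral probability p = (1 + 0.09 − 0.95)/(1.35 − 0.95) = 0.1400/0.4000 = 0.3500
Terminal stock prices: S_uuu = 110.7, S_uud = 77.91, S_udd = 54.83, S_ddd = 38.58
Terminal payoffs (S − K): max(60.72, 0) = 60.72, max(27.91, 0) = 27.91, max(4.827, 0) = 4.827, max(-11.42, 0) = 0
Node uu (S = 82.01): V_uu = 1/1.09·[0.3500·60.7169 + 0.6500·27.9119] = 36.1409
Node ud (S = 57.71): V_ud = 1/1.09·[0.3500·27.9119 + 0.6500·4.8269] = 11.8409
Node dd (S = 40.61): V_dd = 1/1.09·[0.3500·4.8269 + 0.6500·0.0000] = 1.5499
Node u (S = 60.75): V_u = 1/1.09·[0.3500·36.1409 + 0.6500·11.8409] = 18.6660
Node d (S = 42.75): V_d = 1/1.09·[0.3500·11.8409 + 0.6500·1.5499] = 4.7264
Node 0 (S = 45): V_0 = 1/1.09·[0.3500·18.6660 + 0.6500·4.7264] = 8.8122

$8.81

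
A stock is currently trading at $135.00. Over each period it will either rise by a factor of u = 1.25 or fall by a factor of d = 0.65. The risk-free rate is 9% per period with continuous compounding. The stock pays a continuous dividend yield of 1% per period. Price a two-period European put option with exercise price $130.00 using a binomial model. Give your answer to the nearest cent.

$11.51

Per-period risk-free factor R = e^0.09 = 1.0942; dividend-adjusted growth = e^(0.09−0.01) = 1.0833.
Risk-neutral probability p = (1.0833 − 0.65)/(1.25 − 0.65) = 0.4333/0.6000 = 0.7221
Terminal stock prices: S_uu = 210.9, S_ud = 109.7, S_dd = 57.04
Terminal payoffs (K − S): max(-80.94, 0) = 0, max(20.31, 0) = 20.31, max(72.96, 0) = 72.96
Node u (S = 168.8): V_u = e^(−0.09)·[0.7221·0.0000 + 0.2779·20.3125] = 5.1582
Node d (S = 87.75): V_d = e^(−0.09)·[0.7221·20.3125 + 0.2779·72.9625] = 31.9342
Node 0 (S = 135): V_0 = e^(−0.09)·[0.7221·5.1582 + 0.2779·31.9342] = 11.5137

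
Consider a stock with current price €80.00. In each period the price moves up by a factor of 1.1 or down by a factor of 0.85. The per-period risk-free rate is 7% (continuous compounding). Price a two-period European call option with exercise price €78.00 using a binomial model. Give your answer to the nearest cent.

€12.95

Risk-neutral probability p = (e^0.07 − 0.85)/(1.1 − 0.85) = 0.2225/0.2500 = 0.8900
Terminal stock prices: S_uu = 96.8, S_ud = 74.8, S_dd = 57.8
Terminal payoffs (S − K): max(18.8, 0) = 18.8, max(-3.2, 0) = 0, max(-20.2, 0) = 0
Node u (S = 88): V_u = e^(−0.07)·[0.8900·18.8000 + 0.1100·0.0000] = 15.6014
Node d (S = 68): V_d = e^(−0.07)·[0.8900·0.0000 + 0.1100·0.0000] = 0.0000
Node 0 (S = 80): V_0 = e^(−0.07)·[0.8900·15.6014 + 0.1100·0.0000] = 12.9470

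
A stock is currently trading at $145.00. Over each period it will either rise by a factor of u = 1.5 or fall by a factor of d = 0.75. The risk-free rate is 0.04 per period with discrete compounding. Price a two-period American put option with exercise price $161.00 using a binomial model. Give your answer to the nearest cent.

Risk-neutral probability p = (1 + 0.04 − 0.75)/(1.5 − 0.75) = 0.2900/0.7500 = 0.3867
Terminal stock prices: S_uu = 326.2, S_ud = 163.1, S_dd = 81.56
Terminal payoffs (K − S): max(-165.2, 0) = 0, max(-2.125, 0) = 0, max(79.44, 0) = 79.44
Node u (S = 217.5): continuation = 1/1.04·[0.3867·0.0000 + 0.6133·0.0000] = 0.0000; exercise value = 0.0000 ≤ continuation, so V_u = 0.0000
Node d (S = 108.8): continuation = 1/1.04·[0.3867·0.0000 + 0.6133·79.4375] = 46.8478; exercise value = 52.2500 > continuation, so V_d = 52.2500 (exercise)
Node 0 (S = 145): continuation = 1/1.04·[0.3867·0.0000 + 0.6133·52.2500] = 30.8141; exercise value = 16.0000 ≤ continuation, so V_0 = 30.8141

$30.81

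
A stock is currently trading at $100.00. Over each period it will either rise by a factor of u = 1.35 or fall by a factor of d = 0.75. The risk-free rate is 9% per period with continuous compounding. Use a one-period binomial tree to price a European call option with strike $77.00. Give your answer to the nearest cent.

Risk-neutral probability p = (e^0.09 − 0.75)/(1.35 − 0.75) = 0.3442/0.6000 = 0.5736
Terminal stock prices: S_u = 135, S_d = 75
Terminal payoffs (S − K): max(58, 0) = 58, max(-2, 0) = 0
Node 0 (S = 100): V_0 = e^(−0.09)·[0.5736·58.0000 + 0.4264·0.0000] = 30.4067

$30.41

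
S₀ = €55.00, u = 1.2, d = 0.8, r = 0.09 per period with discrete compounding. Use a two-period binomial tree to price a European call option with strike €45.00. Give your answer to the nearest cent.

€17.75

Risk-neutral probability p = (1 + 0.09 − 0.8)/(1.2 − 0.8) = 0.2900/0.4000 = 0.7250
Terminal stock prices: S_uu = 79.2, S_ud = 52.8, S_dd = 35.2
Terminal payoffs (S − K): max(34.2, 0) = 34.2, max(7.8, 0) = 7.8, max(-9.8, 0) = 0
Node u (S = 66): V_u = 1/1.09·[0.7250·34.2000 + 0.2750·7.8000] = 24.7156
Node d (S = 44): V_d = 1/1.09·[0.7250·7.8000 + 0.2750·0.0000] = 5.1881
Node 0 (S = 55): V_0 = 1/1.09·[0.7250·24.7156 + 0.2750·5.1881] = 17.7482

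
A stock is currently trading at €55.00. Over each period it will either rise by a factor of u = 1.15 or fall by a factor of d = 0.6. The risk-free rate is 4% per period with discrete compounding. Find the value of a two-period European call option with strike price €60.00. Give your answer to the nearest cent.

Risk-neutral probability p = (1 + 0.04 − 0.6)/(1.15 − 0.6) = 0.4400/0.5500 = 0.8000
Terminal stock prices: S_uu = 72.74, S_ud = 37.95, S_dd = 19.8
Terminal payoffs (S − K): max(12.74, 0) = 12.74, max(-22.05, 0) = 0, max(-40.2, 0) = 0
Node u (S = 63.25): V_u = 1/1.04·[0.8000·12.7375 + 0.2000·0.0000] = 9.7981
Node d (S = 33): V_d = 1/1.04·[0.8000·0.0000 + 0.2000·0.0000] = 0.0000
Node 0 (S = 55): V_0 = 1/1.04·[0.8000·9.7981 + 0.2000·0.0000] = 7.5370

€7.54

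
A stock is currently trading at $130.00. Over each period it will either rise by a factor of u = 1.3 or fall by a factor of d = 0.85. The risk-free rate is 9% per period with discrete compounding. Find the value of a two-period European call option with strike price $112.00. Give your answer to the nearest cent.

$39.04

Risk-neutral probability p = (1 + 0.09 − 0.85)/(1.3 − 0.85) = 0.2400/0.4500 = 0.5333
Terminal stock prices: S_uu = 219.7, S_ud = 143.7, S_dd = 93.92
Terminal payoffs (S − K): max(107.7, 0) = 107.7, max(31.65, 0) = 31.65, max(-18.08, 0) = 0
Node u (S = 169): V_u = 1/1.09·[0.5333·107.7000 + 0.4667·31.6500] = 66.2477
Node d (S = 110.5): V_d = 1/1.09·[0.5333·31.6500 + 0.4667·0.0000] = 15.4862
Node 0 (S = 130): V_0 = 1/1.09·[0.5333·66.2477 + 0.4667·15.4862] = 39.0450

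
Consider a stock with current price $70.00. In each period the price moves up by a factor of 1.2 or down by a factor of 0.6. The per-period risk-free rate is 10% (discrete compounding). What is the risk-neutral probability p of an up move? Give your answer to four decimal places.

p = 0.8333

Risk-neutral probability p = (1 + 0.1 − 0.6)/(1.2 − 0.6) = 0.5000/0.6000 = 0.8333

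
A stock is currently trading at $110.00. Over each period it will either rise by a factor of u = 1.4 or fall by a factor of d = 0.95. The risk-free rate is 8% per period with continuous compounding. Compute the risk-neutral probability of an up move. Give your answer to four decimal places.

p = 0.2962

Risk-neutral probability p = (e^0.08 − 0.95)/(1.4 − 0.95) = 0.1333/0.4500 = 0.2962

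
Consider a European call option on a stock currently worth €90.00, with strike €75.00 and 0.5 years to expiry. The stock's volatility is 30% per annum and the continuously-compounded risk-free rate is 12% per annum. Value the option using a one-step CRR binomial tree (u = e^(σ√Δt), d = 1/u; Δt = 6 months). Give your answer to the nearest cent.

€20.21

CRR parameters: u = e^(σ√Δt) = e^(0.3·√0.5) = 1.2363, d = 1/u = 0.8089
Per-period rate: rΔt = 0.12·0.5 = 0.06, so R = e^0.06 = 1.0618
Risk-neutral probability p = (e^0.06 − 0.8089)/(1.2363 − 0.8089) = 0.2530/0.4275 = 0.5918
Terminal stock prices: S_u = 111.3, S_d = 72.8
Terminal payoffs (S − K): max(36.27, 0) = 36.27, max(-2.203, 0) = 0
Node 0 (S = 90): V_0 = e^(−0.06)·[0.5918·36.2680 + 0.4082·0.0000] = 20.2144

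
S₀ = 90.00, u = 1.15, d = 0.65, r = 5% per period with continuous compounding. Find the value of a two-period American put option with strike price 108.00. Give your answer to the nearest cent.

18.00

Risk-neutral probability p = (e^0.05 − 0.65)/(1.15 − 0.65) = 0.4013/0.5000 = 0.8025
Terminal stock prices: S_uu = 119, S_ud = 67.27, S_dd = 38.03
Terminal payoffs (K − S): max(-11.02, 0) = 0, max(40.73, 0) = 40.73, max(69.97, 0) = 69.97
Node u (S = 103.5): continuation = e^(−0.05)·[0.8025·0.0000 + 0.1975·40.7250] = 7.6493; exercise value = 4.5000 ≤ continuation, so V_u = 7.6493
Node d (S = 58.5): continuation = e^(−0.05)·[0.8025·40.7250 + 0.1975·69.9750] = 44.2328; exercise value = 49.5000 > continuation, so V_d = 49.5000 (exercise)
Node 0 (S = 90): continuation = e^(−0.05)·[0.8025·7.6493 + 0.1975·49.5000] = 15.1369; exercise value = 18.0000 > continuation, so V_0 = 18.0000 (exercise)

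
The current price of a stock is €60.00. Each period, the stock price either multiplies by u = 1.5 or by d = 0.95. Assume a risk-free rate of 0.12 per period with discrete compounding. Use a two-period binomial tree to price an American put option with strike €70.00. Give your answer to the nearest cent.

Risk-neutral probability p = (1 + 0.12 − 0.95)/(1.5 − 0.95) = 0.1700/0.5500 = 0.3091
Terminal stock prices: S_uu = 135, S_ud = 85.5, S_dd = 54.15
Terminal payoffs (K − S): max(-65, 0) = 0, max(-15.5, 0) = 0, max(15.85, 0) = 15.85
Node u (S = 90): continuation = 1/1.12·[0.3091·0.0000 + 0.6909·0.0000] = 0.0000; exercise value = 0.0000 ≤ continuation, so V_u = 0.0000
Node d (S = 57): continuation = 1/1.12·[0.3091·0.0000 + 0.6909·15.8500] = 9.7776; exercise value = 13.0000 > continuation, so V_d = 13.0000 (exercise)
Node 0 (S = 60): continuation = 1/1.12·[0.3091·0.0000 + 0.6909·13.0000] = 8.0195; exercise value = 10.0000 > continuation, so V_0 = 10.0000 (exercise)

€10.00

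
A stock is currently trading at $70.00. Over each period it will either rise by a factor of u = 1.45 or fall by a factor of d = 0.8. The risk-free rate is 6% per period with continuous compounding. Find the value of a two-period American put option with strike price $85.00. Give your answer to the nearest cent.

$17.12

Risk-neutral probability p = (e^0.06 − 0.8)/(1.45 − 0.8) = 0.2618/0.6500 = 0.4028
Terminal stock prices: S_uu = 147.2, S_ud = 81.2, S_dd = 44.8
Terminal payoffs (K − S): max(-62.18, 0) = 0, max(3.8, 0) = 3.8, max(40.2, 0) = 40.2
Node u (S = 101.5): continuation = e^(−0.06)·[0.4028·0.0000 + 0.5972·3.8000] = 2.1371; exercise value = 0.0000 ≤ continuation, so V_u = 2.1371
Node d (S = 56): continuation = e^(−0.06)·[0.4028·3.8000 + 0.5972·40.2000] = 24.0500; exercise value = 29.0000 > continuation, so V_d = 29.0000 (exercise)
Node 0 (S = 70): continuation = e^(−0.06)·[0.4028·2.1371 + 0.5972·29.0000] = 17.1203; exercise value = 15.0000 ≤ continuation, so V_0 = 17.1203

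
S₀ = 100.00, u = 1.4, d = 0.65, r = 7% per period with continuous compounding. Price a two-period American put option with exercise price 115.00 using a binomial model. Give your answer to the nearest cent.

Risk-neutral probability p = (e^0.07 − 0.65)/(1.4 − 0.65) = 0.4225/0.7500 = 0.5633
Terminal stock prices: S_uu = 196, S_ud = 91, S_dd = 42.25
Terminal payoffs (K − S): max(-81, 0) = 0, max(24, 0) = 24, max(72.75, 0) = 72.75
Node u (S = 140): continuation = e^(−0.07)·[0.5633·0.0000 + 0.4367·24.0000] = 9.7712; exercise value = 0.0000 ≤ continuation, so V_u = 9.7712
Node d (S = 65): continuation = e^(−0.07)·[0.5633·24.0000 + 0.4367·72.7500] = 42.2253; exercise value = 50.0000 > continuation, so V_d = 50.0000 (exercise)
Node 0 (S = 100): continuation = e^(−0.07)·[0.5633·9.7712 + 0.4367·50.0000] = 25.4892; exercise value = 15.0000 ≤ continuation, so V_0 = 25.4892

25.49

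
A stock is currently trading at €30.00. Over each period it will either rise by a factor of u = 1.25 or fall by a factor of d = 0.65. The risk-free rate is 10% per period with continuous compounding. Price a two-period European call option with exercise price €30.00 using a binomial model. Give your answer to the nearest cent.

€7.95

Risk-neutral probability p = (e^0.1 − 0.65)/(1.25 − 0.65) = 0.4552/0.6000 = 0.7586
Terminal stock prices: S_uu = 46.88, S_ud = 24.38, S_dd = 12.68
Terminal payoffs (S − K): max(16.88, 0) = 16.88, max(-5.625, 0) = 0, max(-17.32, 0) = 0
Node u (S = 37.5): V_u = e^(−0.1)·[0.7586·16.8750 + 0.2414·0.0000] = 11.5834
Node d (S = 19.5): V_d = e^(−0.1)·[0.7586·0.0000 + 0.2414·0.0000] = 0.0000
Node 0 (S = 30): V_0 = e^(−0.1)·[0.7586·11.5834 + 0.2414·0.0000] = 7.9512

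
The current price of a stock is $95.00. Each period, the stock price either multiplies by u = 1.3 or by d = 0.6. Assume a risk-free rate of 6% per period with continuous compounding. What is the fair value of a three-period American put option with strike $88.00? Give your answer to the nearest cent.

$12.71

Risk-neutral probability p = (e^0.06 − 0.6)/(1.3 − 0.6) = 0.4618/0.7000 = 0.6598
Terminal stock prices: S_uuu = 208.7, S_uud = 96.33, S_udd = 44.46, S_ddd = 20.52
Terminal payoffs (K − S): max(-120.7, 0) = 0, max(-8.33, 0) = 0, max(43.54, 0) = 43.54, max(67.48, 0) = 67.48
Node uu (S = 160.6): continuation = e^(−0.06)·[0.6598·0.0000 + 0.3402·0.0000] = 0.0000; exercise value = 0.0000 ≤ continuation, so V_uu = 0.0000
Node ud (S = 74.1): continuation = e^(−0.06)·[0.6598·0.0000 + 0.3402·43.5400] = 13.9511; exercise value = 13.9000 ≤ continuation, so V_ud = 13.9511
Node dd (S = 34.2): continuation = e^(−0.06)·[0.6598·43.5400 + 0.3402·67.4800] = 48.6753; exercise value = 53.8000 > continuation, so V_dd = 53.8000 (exercise)
Node u (S = 123.5): continuation = e^(−0.06)·[0.6598·0.0000 + 0.3402·13.9511] = 4.4702; exercise value = 0.0000 ≤ continuation, so V_u = 4.4702
Node d (S = 57): continuation = e^(−0.06)·[0.6598·13.9511 + 0.3402·53.8000] = 25.9070; exercise value = 31.0000 > continuation, so V_d = 31.0000 (exercise)
Node 0 (S = 95): continuation = e^(−0.06)·[0.6598·4.4702 + 0.3402·31.0000] = 12.7106; exercise value = 0.0000 ≤ continuation, so V_0 = 12.7106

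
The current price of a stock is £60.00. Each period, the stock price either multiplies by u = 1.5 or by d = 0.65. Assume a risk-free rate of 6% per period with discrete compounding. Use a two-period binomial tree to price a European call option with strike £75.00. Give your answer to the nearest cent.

Risk-neutral probability p = (1 + 0.06 − 0.65)/(1.5 − 0.65) = 0.4100/0.8500 = 0.4824
Terminal stock prices: S_uu = 135, S_ud = 58.5, S_dd = 25.35
Terminal payoffs (S − K): max(60, 0) = 60, max(-16.5, 0) = 0, max(-49.65, 0) = 0
Node u (S = 90): V_u = 1/1.06·[0.4824·60.0000 + 0.5176·0.0000] = 27.3030
Node d (S = 39): V_d = 1/1.06·[0.4824·0.0000 + 0.5176·0.0000] = 0.0000
Node 0 (S = 60): V_0 = 1/1.06·[0.4824·27.3030 + 0.5176·0.0000] = 12.4242

£12.42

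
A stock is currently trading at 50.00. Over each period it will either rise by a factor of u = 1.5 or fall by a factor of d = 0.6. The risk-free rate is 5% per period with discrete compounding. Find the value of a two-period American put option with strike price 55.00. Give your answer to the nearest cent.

14.17

Risk-neutral probability p = (1 + 0.05 − 0.6)/(1.5 − 0.6) = 0.4500/0.9000 = 0.5000
Terminal stock prices: S_uu = 112.5, S_ud = 45, S_dd = 18
Terminal payoffs (K − S): max(-57.5, 0) = 0, max(10, 0) = 10, max(37, 0) = 37
Node u (S = 75): continuation = 1/1.05·[0.5000·0.0000 + 0.5000·10.0000] = 4.7619; exercise value = 0.0000 ≤ continuation, so V_u = 4.7619
Node d (S = 30): continuation = 1/1.05·[0.5000·10.0000 + 0.5000·37.0000] = 22.3810; exercise value = 25.0000 > continuation, so V_d = 25.0000 (exercise)
Node 0 (S = 50): continuation = 1/1.05·[0.5000·4.7619 + 0.5000·25.0000] = 14.1723; exercise value = 5.0000 ≤ continuation, so V_0 = 14.1723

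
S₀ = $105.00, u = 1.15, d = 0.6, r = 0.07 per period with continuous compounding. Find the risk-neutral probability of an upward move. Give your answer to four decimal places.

p = 0.8591

Risk-neutral probability p = (e^0.07 − 0.6)/(1.15 − 0.6) = 0.4725/0.5500 = 0.8591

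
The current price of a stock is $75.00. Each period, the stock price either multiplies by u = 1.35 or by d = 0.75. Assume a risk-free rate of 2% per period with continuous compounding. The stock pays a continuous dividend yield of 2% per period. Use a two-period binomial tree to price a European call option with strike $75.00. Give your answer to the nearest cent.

$10.73

Per-period risk-free factor R = e^0.02 = 1.0202; dividend-adjusted growth = e^(0.02−0.02) = 1.0000.
Risk-neutral probability p = (1.0000 − 0.75)/(1.35 − 0.75) = 0.2500/0.6000 = 0.4167
Terminal stock prices: S_uu = 136.7, S_ud = 75.94, S_dd = 42.19
Terminal payoffs (S − K): max(61.69, 0) = 61.69, max(0.9375, 0) = 0.9375, max(-32.81, 0) = 0
Node u (S = 101.2): V_u = e^(−0.02)·[0.4167·61.6875 + 0.5833·0.9375] = 25.7302
Node d (S = 56.25): V_d = e^(−0.02)·[0.4167·0.9375 + 0.5833·0.0000] = 0.3829
Node 0 (S = 75): V_0 = e^(−0.02)·[0.4167·25.7302 + 0.5833·0.3829] = 10.7276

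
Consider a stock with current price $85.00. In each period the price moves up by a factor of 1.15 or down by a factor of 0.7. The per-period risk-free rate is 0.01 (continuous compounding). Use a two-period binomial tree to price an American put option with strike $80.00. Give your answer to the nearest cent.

Risk-neutral probability p = (e^0.01 − 0.7)/(1.15 − 0.7) = 0.3101/0.4500 = 0.6890
Terminal stock prices: S_uu = 112.4, S_ud = 68.42, S_dd = 41.65
Terminal payoffs (K − S): max(-32.41, 0) = 0, max(11.58, 0) = 11.58, max(38.35, 0) = 38.35
Node u (S = 97.75): continuation = e^(−0.01)·[0.6890·0.0000 + 0.3110·11.5750] = 3.5640; exercise value = 0.0000 ≤ continuation, so V_u = 3.5640
Node d (S = 59.5): continuation = e^(−0.01)·[0.6890·11.5750 + 0.3110·38.3500] = 19.7040; exercise value = 20.5000 > continuation, so V_d = 20.5000 (exercise)
Node 0 (S = 85): continuation = e^(−0.01)·[0.6890·3.5640 + 0.3110·20.5000] = 8.7432; exercise value = 0.0000 ≤ continuation, so V_0 = 8.7432

$8.74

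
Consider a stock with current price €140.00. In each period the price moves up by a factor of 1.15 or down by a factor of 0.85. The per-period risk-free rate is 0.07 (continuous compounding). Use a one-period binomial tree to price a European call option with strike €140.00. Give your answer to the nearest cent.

Risk-neutral probability p = (e^0.07 − 0.85)/(1.15 − 0.85) = 0.2225/0.3000 = 0.7417
Terminal stock prices: S_u = 161, S_d = 119
Terminal payoffs (S − K): max(21, 0) = 21, max(-21, 0) = 0
Node 0 (S = 140): V_0 = e^(−0.07)·[0.7417·21.0000 + 0.2583·0.0000] = 14.5226

€14.52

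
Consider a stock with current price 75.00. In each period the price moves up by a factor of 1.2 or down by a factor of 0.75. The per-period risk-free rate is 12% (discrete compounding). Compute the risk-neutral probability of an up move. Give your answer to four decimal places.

p = 0.8222

Risk-neutral probability p = (1 + 0.12 − 0.75)/(1.2 − 0.75) = 0.3700/0.4500 = 0.8222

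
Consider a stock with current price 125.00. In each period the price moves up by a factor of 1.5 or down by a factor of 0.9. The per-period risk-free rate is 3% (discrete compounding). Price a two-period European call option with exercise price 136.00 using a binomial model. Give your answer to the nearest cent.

Risk-neutral probability p = (1 + 0.03 − 0.9)/(1.5 − 0.9) = 0.1300/0.6000 = 0.2167
Terminal stock prices: S_uu = 281.2, S_ud = 168.8, S_dd = 101.2
Terminal payoffs (S − K): max(145.2, 0) = 145.2, max(32.75, 0) = 32.75, max(-34.75, 0) = 0
Node u (S = 187.5): V_u = 1/1.03·[0.2167·145.2500 + 0.7833·32.7500] = 55.4612
Node d (S = 112.5): V_d = 1/1.03·[0.2167·32.7500 + 0.7833·0.0000] = 6.8892
Node 0 (S = 125): V_0 = 1/1.03·[0.2167·55.4612 + 0.7833·6.8892] = 16.9059

16.91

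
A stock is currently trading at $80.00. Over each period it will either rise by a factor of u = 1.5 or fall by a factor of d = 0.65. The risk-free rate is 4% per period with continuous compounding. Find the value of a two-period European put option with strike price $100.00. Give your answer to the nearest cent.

Risk-neutral probability p = (e^0.04 − 0.65)/(1.5 − 0.65) = 0.3908/0.8500 = 0.4598
Terminal stock prices: S_uu = 180, S_ud = 78, S_dd = 33.8
Terminal payoffs (K − S): max(-80, 0) = 0, max(22, 0) = 22, max(66.2, 0) = 66.2
Node u (S = 120): V_u = e^(−0.04)·[0.4598·0.0000 + 0.5402·22.0000] = 11.4189
Node d (S = 52): V_d = e^(−0.04)·[0.4598·22.0000 + 0.5402·66.2000] = 44.0789
Node 0 (S = 80): V_0 = e^(−0.04)·[0.4598·11.4189 + 0.5402·44.0789] = 27.9230

$27.92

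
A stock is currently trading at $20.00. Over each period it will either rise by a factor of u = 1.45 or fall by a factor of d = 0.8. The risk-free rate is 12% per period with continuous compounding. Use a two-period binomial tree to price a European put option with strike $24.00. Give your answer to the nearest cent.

$2.48

Risk-neutral probability p = (e^0.12 − 0.8)/(1.45 − 0.8) = 0.3275/0.6500 = 0.5038
Terminal stock prices: S_uu = 42.05, S_ud = 23.2, S_dd = 12.8
Terminal payoffs (K − S): max(-18.05, 0) = 0, max(0.8, 0) = 0.8, max(11.2, 0) = 11.2
Node u (S = 29): V_u = e^(−0.12)·[0.5038·0.0000 + 0.4962·0.8000] = 0.3520
Node d (S = 16): V_d = e^(−0.12)·[0.5038·0.8000 + 0.4962·11.2000] = 5.2861
Node 0 (S = 20): V_0 = e^(−0.12)·[0.5038·0.3520 + 0.4962·5.2861] = 2.4835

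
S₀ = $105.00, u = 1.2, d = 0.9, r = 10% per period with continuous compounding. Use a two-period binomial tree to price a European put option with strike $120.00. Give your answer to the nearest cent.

Risk-neutral probability p = (e^0.1 − 0.9)/(1.2 − 0.9) = 0.2052/0.3000 = 0.6839
Terminal stock prices: S_uu = 151.2, S_ud = 113.4, S_dd = 85.05
Terminal payoffs (K − S): max(-31.2, 0) = 0, max(6.6, 0) = 6.6, max(34.95, 0) = 34.95
Node u (S = 126): V_u = e^(−0.1)·[0.6839·0.0000 + 0.3161·6.6000] = 1.8877
Node d (S = 94.5): V_d = e^(−0.1)·[0.6839·6.6000 + 0.3161·34.9500] = 14.0805
Node 0 (S = 105): V_0 = e^(−0.1)·[0.6839·1.8877 + 0.3161·14.0805] = 5.1954

$5.20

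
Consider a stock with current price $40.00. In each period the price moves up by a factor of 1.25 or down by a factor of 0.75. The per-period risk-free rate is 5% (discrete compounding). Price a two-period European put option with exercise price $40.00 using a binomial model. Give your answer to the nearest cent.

$3.63

Risk-neutral probability p = (1 + 0.05 − 0.75)/(1.25 − 0.75) = 0.3000/0.5000 = 0.6000
Terminal stock prices: S_uu = 62.5, S_ud = 37.5, S_dd = 22.5
Terminal payoffs (K − S): max(-22.5, 0) = 0, max(2.5, 0) = 2.5, max(17.5, 0) = 17.5
Node u (S = 50): V_u = 1/1.05·[0.6000·0.0000 + 0.4000·2.5000] = 0.9524
Node d (S = 30): V_d = 1/1.05·[0.6000·2.5000 + 0.4000·17.5000] = 8.0952
Node 0 (S = 40): V_0 = 1/1.05·[0.6000·0.9524 + 0.4000·8.0952] = 3.6281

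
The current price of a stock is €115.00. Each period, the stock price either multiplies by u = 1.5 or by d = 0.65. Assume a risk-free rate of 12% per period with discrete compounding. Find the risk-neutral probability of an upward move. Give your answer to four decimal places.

Risk-neutral probability p = (1 + 0.12 − 0.65)/(1.5 − 0.65) = 0.4700/0.8500 = 0.5529

p = 0.5529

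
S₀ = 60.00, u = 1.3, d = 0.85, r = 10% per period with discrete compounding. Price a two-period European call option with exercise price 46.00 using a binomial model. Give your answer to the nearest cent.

22.42

Risk-neutral probability p = (1 + 0.1 − 0.85)/(1.3 − 0.85) = 0.2500/0.4500 = 0.5556
Terminal stock prices: S_uu = 101.4, S_ud = 66.3, S_dd = 43.35
Terminal payoffs (S − K): max(55.4, 0) = 55.4, max(20.3, 0) = 20.3, max(-2.65, 0) = 0
Node u (S = 78): V_u = 1/1.1·[0.5556·55.4000 + 0.4444·20.3000] = 36.1818
Node d (S = 51): V_d = 1/1.1·[0.5556·20.3000 + 0.4444·0.0000] = 10.2525
Node 0 (S = 60): V_0 = 1/1.1·[0.5556·36.1818 + 0.4444·10.2525] = 22.4161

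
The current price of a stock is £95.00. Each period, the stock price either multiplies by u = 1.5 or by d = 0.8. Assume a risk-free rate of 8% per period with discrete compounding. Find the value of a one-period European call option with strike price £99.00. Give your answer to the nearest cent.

Risk-neutral probability p = (1 + 0.08 − 0.8)/(1.5 − 0.8) = 0.2800/0.7000 = 0.4000
Terminal stock prices: S_u = 142.5, S_d = 76
Terminal payoffs (S − K): max(43.5, 0) = 43.5, max(-23, 0) = 0
Node 0 (S = 95): V_0 = 1/1.08·[0.4000·43.5000 + 0.6000·0.0000] = 16.1111

£16.11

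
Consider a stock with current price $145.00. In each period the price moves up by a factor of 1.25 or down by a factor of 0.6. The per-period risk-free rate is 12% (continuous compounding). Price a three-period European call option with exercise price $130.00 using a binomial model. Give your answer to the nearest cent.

Risk-neutral probability p = (e^0.12 − 0.6)/(1.25 − 0.6) = 0.5275/0.6500 = 0.8115
Terminal stock prices: S_uuu = 283.2, S_uud = 135.9, S_udd = 65.25, S_ddd = 31.32
Terminal payoffs (S − K): max(153.2, 0) = 153.2, max(5.938, 0) = 5.938, max(-64.75, 0) = 0, max(-98.68, 0) = 0
Node uu (S = 226.6): V_uu = e^(−0.12)·[0.8115·153.2031 + 0.1885·5.9375] = 111.2628
Node ud (S = 108.8): V_ud = e^(−0.12)·[0.8115·5.9375 + 0.1885·0.0000] = 4.2736
Node dd (S = 52.2): V_dd = e^(−0.12)·[0.8115·0.0000 + 0.1885·0.0000] = 0.0000
Node u (S = 181.2): V_u = e^(−0.12)·[0.8115·111.2628 + 0.1885·4.2736] = 80.7975
Node d (S = 87): V_d = e^(−0.12)·[0.8115·4.2736 + 0.1885·0.0000] = 3.0760
Node 0 (S = 145): V_0 = e^(−0.12)·[0.8115·80.7975 + 0.1885·3.0760] = 58.6695

$58.67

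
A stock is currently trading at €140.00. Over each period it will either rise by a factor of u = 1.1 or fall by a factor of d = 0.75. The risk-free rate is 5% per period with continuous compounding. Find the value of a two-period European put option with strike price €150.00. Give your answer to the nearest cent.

Risk-neutral probability p = (e^0.05 − 0.75)/(1.1 − 0.75) = 0.3013/0.3500 = 0.8608
Terminal stock prices: S_uu = 169.4, S_ud = 115.5, S_dd = 78.75
Terminal payoffs (K − S): max(-19.4, 0) = 0, max(34.5, 0) = 34.5, max(71.25, 0) = 71.25
Node u (S = 154): V_u = e^(−0.05)·[0.8608·0.0000 + 0.1392·34.5000] = 4.5690
Node d (S = 105): V_d = e^(−0.05)·[0.8608·34.5000 + 0.1392·71.2500] = 37.6844
Node 0 (S = 140): V_0 = e^(−0.05)·[0.8608·4.5690 + 0.1392·37.6844] = 8.7318

€8.73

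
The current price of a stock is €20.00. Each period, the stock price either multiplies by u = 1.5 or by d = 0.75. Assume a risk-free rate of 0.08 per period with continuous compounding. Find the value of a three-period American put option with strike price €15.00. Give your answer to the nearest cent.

€0.99

Risk-neutral probability p = (e^0.08 − 0.75)/(1.5 − 0.75) = 0.3333/0.7500 = 0.4444
Terminal stock prices: S_uuu = 67.5, S_uud = 33.75, S_udd = 16.88, S_ddd = 8.438
Terminal payoffs (K − S): max(-52.5, 0) = 0, max(-18.75, 0) = 0, max(-1.875, 0) = 0, max(6.562, 0) = 6.562
Node uu (S = 45): continuation = e^(−0.08)·[0.4444·0.0000 + 0.5556·0.0000] = 0.0000; exercise value = 0.0000 ≤ continuation, so V_uu = 0.0000
Node ud (S = 22.5): continuation = e^(−0.08)·[0.4444·0.0000 + 0.5556·0.0000] = 0.0000; exercise value = 0.0000 ≤ continuation, so V_ud = 0.0000
Node dd (S = 11.25): continuation = e^(−0.08)·[0.4444·0.0000 + 0.5556·6.5625] = 3.3659; exercise value = 3.7500 > continuation, so V_dd = 3.7500 (exercise)
Node u (S = 30): continuation = e^(−0.08)·[0.4444·0.0000 + 0.5556·0.0000] = 0.0000; exercise value = 0.0000 ≤ continuation, so V_u = 0.0000
Node d (S = 15): continuation = e^(−0.08)·[0.4444·0.0000 + 0.5556·3.7500] = 1.9234; exercise value = 0.0000 ≤ continuation, so V_d = 1.9234
Node 0 (S = 20): continuation = e^(−0.08)·[0.4444·0.0000 + 0.5556·1.9234] = 0.9865; exercise value = 0.0000 ≤ continuation, so V_0 = 0.9865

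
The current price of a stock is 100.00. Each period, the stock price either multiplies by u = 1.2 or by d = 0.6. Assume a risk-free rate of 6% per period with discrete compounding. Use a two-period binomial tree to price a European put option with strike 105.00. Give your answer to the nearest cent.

13.85

Risk-neutral probability p = (1 + 0.06 − 0.6)/(1.2 − 0.6) = 0.4600/0.6000 = 0.7667
Terminal stock prices: S_uu = 144, S_ud = 72, S_dd = 36
Terminal payoffs (K − S): max(-39, 0) = 0, max(33, 0) = 33, max(69, 0) = 69
Node u (S = 120): V_u = 1/1.06·[0.7667·0.0000 + 0.2333·33.0000] = 7.2642
Node d (S = 60): V_d = 1/1.06·[0.7667·33.0000 + 0.2333·69.0000] = 39.0566
Node 0 (S = 100): V_0 = 1/1.06·[0.7667·7.2642 + 0.2333·39.0566] = 13.8513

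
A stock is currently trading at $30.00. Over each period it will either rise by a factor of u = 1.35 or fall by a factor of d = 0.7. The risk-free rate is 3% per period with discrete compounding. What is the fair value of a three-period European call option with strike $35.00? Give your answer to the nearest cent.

Risk-neutral probability p = (1 + 0.03 − 0.7)/(1.35 − 0.7) = 0.3300/0.6500 = 0.5077
Terminal stock prices: S_uuu = 73.81, S_uud = 38.27, S_udd = 19.84, S_ddd = 10.29
Terminal payoffs (S − K): max(38.81, 0) = 38.81, max(3.273, 0) = 3.273, max(-15.16, 0) = 0, max(-24.71, 0) = 0
Node uu (S = 54.68): V_uu = 1/1.03·[0.5077·38.8113 + 0.4923·3.2725] = 20.6944
Node ud (S = 28.35): V_ud = 1/1.03·[0.5077·3.2725 + 0.4923·0.0000] = 1.6130
Node dd (S = 14.7): V_dd = 1/1.03·[0.5077·0.0000 + 0.4923·0.0000] = 0.0000
Node u (S = 40.5): V_u = 1/1.03·[0.5077·20.6944 + 0.4923·1.6130] = 10.9714
Node d (S = 21): V_d = 1/1.03·[0.5077·1.6130 + 0.4923·0.0000] = 0.7951
Node 0 (S = 30): V_0 = 1/1.03·[0.5077·10.9714 + 0.4923·0.7951] = 5.7879

$5.79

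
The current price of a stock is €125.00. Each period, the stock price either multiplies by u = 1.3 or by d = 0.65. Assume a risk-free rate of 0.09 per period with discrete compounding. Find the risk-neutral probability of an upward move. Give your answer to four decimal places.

p = 0.6769

Risk-neutral probability p = (1 + 0.09 − 0.65)/(1.3 − 0.65) = 0.4400/0.6500 = 0.6769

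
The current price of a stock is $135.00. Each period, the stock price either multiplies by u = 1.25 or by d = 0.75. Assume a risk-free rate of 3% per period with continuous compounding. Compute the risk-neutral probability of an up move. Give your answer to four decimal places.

p = 0.5609

Risk-neutral probability p = (e^0.03 − 0.75)/(1.25 − 0.75) = 0.2805/0.5000 = 0.5609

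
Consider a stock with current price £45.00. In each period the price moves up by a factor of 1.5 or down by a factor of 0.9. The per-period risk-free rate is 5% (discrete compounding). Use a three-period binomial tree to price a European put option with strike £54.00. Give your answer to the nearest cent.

£7.72

Risk-neutral probability p = (1 + 0.05 − 0.9)/(1.5 − 0.9) = 0.1500/0.6000 = 0.2500
Terminal stock prices: S_uuu = 151.9, S_uud = 91.12, S_udd = 54.68, S_ddd = 32.81
Terminal payoffs (K − S): max(-97.88, 0) = 0, max(-37.12, 0) = 0, max(-0.675, 0) = 0, max(21.19, 0) = 21.19
Node uu (S = 101.2): V_uu = 1/1.05·[0.2500·0.0000 + 0.7500·0.0000] = 0.0000
Node ud (S = 60.75): V_ud = 1/1.05·[0.2500·0.0000 + 0.7500·0.0000] = 0.0000
Node dd (S = 36.45): V_dd = 1/1.05·[0.2500·0.0000 + 0.7500·21.1950] = 15.1393
Node u (S = 67.5): V_u = 1/1.05·[0.2500·0.0000 + 0.7500·0.0000] = 0.0000
Node d (S = 40.5): V_d = 1/1.05·[0.2500·0.0000 + 0.7500·15.1393] = 10.8138
Node 0 (S = 45): V_0 = 1/1.05·[0.2500·0.0000 + 0.7500·10.8138] = 7.7241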